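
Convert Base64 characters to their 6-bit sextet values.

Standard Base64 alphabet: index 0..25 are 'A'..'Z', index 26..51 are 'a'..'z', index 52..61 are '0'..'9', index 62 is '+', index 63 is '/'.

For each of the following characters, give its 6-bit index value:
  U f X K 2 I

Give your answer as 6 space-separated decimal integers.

Answer: 20 31 23 10 54 8

Derivation:
'U': A..Z range, ord('U') − ord('A') = 20
'f': a..z range, 26 + ord('f') − ord('a') = 31
'X': A..Z range, ord('X') − ord('A') = 23
'K': A..Z range, ord('K') − ord('A') = 10
'2': 0..9 range, 52 + ord('2') − ord('0') = 54
'I': A..Z range, ord('I') − ord('A') = 8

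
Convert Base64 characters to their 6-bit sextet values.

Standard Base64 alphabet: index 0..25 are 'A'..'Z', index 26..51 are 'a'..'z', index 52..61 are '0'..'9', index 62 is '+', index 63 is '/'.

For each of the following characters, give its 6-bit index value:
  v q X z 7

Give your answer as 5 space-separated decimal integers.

Answer: 47 42 23 51 59

Derivation:
'v': a..z range, 26 + ord('v') − ord('a') = 47
'q': a..z range, 26 + ord('q') − ord('a') = 42
'X': A..Z range, ord('X') − ord('A') = 23
'z': a..z range, 26 + ord('z') − ord('a') = 51
'7': 0..9 range, 52 + ord('7') − ord('0') = 59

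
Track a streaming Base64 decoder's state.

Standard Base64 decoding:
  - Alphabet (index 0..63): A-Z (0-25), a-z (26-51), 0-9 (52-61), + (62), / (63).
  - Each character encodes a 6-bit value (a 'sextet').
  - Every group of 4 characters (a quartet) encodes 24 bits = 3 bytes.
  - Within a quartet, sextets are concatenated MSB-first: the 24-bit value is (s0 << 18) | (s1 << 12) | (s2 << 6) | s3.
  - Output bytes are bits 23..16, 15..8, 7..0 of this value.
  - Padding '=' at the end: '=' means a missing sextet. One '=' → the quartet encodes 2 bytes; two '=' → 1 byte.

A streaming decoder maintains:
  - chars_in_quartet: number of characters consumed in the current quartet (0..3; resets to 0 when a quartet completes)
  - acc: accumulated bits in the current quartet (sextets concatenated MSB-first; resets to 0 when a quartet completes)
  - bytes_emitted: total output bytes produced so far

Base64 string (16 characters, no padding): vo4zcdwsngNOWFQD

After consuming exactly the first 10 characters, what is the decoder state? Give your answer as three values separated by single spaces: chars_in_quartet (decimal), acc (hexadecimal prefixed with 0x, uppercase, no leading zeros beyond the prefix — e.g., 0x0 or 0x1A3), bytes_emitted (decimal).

After char 0 ('v'=47): chars_in_quartet=1 acc=0x2F bytes_emitted=0
After char 1 ('o'=40): chars_in_quartet=2 acc=0xBE8 bytes_emitted=0
After char 2 ('4'=56): chars_in_quartet=3 acc=0x2FA38 bytes_emitted=0
After char 3 ('z'=51): chars_in_quartet=4 acc=0xBE8E33 -> emit BE 8E 33, reset; bytes_emitted=3
After char 4 ('c'=28): chars_in_quartet=1 acc=0x1C bytes_emitted=3
After char 5 ('d'=29): chars_in_quartet=2 acc=0x71D bytes_emitted=3
After char 6 ('w'=48): chars_in_quartet=3 acc=0x1C770 bytes_emitted=3
After char 7 ('s'=44): chars_in_quartet=4 acc=0x71DC2C -> emit 71 DC 2C, reset; bytes_emitted=6
After char 8 ('n'=39): chars_in_quartet=1 acc=0x27 bytes_emitted=6
After char 9 ('g'=32): chars_in_quartet=2 acc=0x9E0 bytes_emitted=6

Answer: 2 0x9E0 6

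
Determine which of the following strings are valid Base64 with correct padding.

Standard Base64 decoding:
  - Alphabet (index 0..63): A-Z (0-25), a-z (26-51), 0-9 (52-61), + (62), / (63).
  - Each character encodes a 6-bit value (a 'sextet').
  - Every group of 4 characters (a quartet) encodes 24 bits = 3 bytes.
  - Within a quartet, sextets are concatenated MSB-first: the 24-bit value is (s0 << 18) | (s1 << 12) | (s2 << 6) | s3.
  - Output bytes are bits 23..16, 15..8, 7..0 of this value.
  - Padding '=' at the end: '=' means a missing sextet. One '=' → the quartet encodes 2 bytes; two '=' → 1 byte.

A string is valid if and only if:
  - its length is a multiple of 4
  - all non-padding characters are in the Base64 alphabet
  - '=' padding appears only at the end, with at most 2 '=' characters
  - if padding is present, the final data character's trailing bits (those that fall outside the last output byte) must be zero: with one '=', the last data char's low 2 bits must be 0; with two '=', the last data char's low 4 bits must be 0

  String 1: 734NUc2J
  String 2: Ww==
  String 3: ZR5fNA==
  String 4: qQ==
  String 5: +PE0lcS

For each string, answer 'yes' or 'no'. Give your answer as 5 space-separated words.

Answer: yes yes yes yes no

Derivation:
String 1: '734NUc2J' → valid
String 2: 'Ww==' → valid
String 3: 'ZR5fNA==' → valid
String 4: 'qQ==' → valid
String 5: '+PE0lcS' → invalid (len=7 not mult of 4)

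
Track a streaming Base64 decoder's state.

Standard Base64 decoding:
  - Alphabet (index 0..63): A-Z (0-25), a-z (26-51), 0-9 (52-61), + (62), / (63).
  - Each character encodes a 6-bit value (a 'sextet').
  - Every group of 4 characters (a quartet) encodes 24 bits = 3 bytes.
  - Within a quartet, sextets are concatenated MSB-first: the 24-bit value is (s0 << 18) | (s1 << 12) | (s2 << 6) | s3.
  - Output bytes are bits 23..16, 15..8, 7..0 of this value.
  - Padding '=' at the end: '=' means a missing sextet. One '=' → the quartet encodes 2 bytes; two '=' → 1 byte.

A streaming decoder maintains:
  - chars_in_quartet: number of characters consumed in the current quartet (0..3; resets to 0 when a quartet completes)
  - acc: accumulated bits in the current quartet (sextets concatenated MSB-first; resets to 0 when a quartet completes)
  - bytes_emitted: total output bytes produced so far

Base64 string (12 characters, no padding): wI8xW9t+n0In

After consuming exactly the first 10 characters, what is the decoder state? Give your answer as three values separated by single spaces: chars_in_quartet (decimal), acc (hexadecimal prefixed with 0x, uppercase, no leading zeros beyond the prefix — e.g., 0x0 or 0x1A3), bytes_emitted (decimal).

After char 0 ('w'=48): chars_in_quartet=1 acc=0x30 bytes_emitted=0
After char 1 ('I'=8): chars_in_quartet=2 acc=0xC08 bytes_emitted=0
After char 2 ('8'=60): chars_in_quartet=3 acc=0x3023C bytes_emitted=0
After char 3 ('x'=49): chars_in_quartet=4 acc=0xC08F31 -> emit C0 8F 31, reset; bytes_emitted=3
After char 4 ('W'=22): chars_in_quartet=1 acc=0x16 bytes_emitted=3
After char 5 ('9'=61): chars_in_quartet=2 acc=0x5BD bytes_emitted=3
After char 6 ('t'=45): chars_in_quartet=3 acc=0x16F6D bytes_emitted=3
After char 7 ('+'=62): chars_in_quartet=4 acc=0x5BDB7E -> emit 5B DB 7E, reset; bytes_emitted=6
After char 8 ('n'=39): chars_in_quartet=1 acc=0x27 bytes_emitted=6
After char 9 ('0'=52): chars_in_quartet=2 acc=0x9F4 bytes_emitted=6

Answer: 2 0x9F4 6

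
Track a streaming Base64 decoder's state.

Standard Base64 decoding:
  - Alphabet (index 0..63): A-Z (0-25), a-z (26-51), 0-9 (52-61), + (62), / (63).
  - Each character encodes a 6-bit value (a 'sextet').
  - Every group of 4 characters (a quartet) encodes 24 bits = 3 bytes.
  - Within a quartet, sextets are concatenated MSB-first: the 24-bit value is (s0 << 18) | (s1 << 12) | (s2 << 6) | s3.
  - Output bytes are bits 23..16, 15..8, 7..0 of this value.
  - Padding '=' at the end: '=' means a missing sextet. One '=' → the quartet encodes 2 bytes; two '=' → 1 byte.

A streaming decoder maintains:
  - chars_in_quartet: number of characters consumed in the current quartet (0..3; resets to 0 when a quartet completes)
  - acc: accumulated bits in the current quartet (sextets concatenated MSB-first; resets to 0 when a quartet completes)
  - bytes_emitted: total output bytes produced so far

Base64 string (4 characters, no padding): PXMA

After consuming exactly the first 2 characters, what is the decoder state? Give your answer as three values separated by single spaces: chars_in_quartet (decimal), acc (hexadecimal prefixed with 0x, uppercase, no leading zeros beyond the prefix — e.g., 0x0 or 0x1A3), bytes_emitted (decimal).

Answer: 2 0x3D7 0

Derivation:
After char 0 ('P'=15): chars_in_quartet=1 acc=0xF bytes_emitted=0
After char 1 ('X'=23): chars_in_quartet=2 acc=0x3D7 bytes_emitted=0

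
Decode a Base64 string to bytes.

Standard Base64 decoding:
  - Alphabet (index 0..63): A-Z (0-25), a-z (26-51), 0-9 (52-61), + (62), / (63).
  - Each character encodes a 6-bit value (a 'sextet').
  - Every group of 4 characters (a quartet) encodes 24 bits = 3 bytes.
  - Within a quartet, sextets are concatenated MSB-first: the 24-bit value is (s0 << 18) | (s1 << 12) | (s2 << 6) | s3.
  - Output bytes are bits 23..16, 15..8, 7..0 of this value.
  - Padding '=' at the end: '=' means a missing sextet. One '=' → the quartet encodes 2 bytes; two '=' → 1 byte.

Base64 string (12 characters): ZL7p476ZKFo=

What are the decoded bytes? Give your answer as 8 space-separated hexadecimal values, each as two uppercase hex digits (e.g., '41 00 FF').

Answer: 64 BE E9 E3 BE 99 28 5A

Derivation:
After char 0 ('Z'=25): chars_in_quartet=1 acc=0x19 bytes_emitted=0
After char 1 ('L'=11): chars_in_quartet=2 acc=0x64B bytes_emitted=0
After char 2 ('7'=59): chars_in_quartet=3 acc=0x192FB bytes_emitted=0
After char 3 ('p'=41): chars_in_quartet=4 acc=0x64BEE9 -> emit 64 BE E9, reset; bytes_emitted=3
After char 4 ('4'=56): chars_in_quartet=1 acc=0x38 bytes_emitted=3
After char 5 ('7'=59): chars_in_quartet=2 acc=0xE3B bytes_emitted=3
After char 6 ('6'=58): chars_in_quartet=3 acc=0x38EFA bytes_emitted=3
After char 7 ('Z'=25): chars_in_quartet=4 acc=0xE3BE99 -> emit E3 BE 99, reset; bytes_emitted=6
After char 8 ('K'=10): chars_in_quartet=1 acc=0xA bytes_emitted=6
After char 9 ('F'=5): chars_in_quartet=2 acc=0x285 bytes_emitted=6
After char 10 ('o'=40): chars_in_quartet=3 acc=0xA168 bytes_emitted=6
Padding '=': partial quartet acc=0xA168 -> emit 28 5A; bytes_emitted=8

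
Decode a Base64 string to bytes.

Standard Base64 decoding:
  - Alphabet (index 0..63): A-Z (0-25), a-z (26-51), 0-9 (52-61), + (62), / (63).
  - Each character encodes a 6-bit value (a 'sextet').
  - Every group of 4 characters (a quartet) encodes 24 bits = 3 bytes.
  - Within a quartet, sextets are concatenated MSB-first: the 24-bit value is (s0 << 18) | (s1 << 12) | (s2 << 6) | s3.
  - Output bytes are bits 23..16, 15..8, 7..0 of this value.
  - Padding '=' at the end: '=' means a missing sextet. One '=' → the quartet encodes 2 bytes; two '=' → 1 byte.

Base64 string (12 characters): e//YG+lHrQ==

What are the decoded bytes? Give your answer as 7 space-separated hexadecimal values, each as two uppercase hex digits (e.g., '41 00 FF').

Answer: 7B FF D8 1B E9 47 AD

Derivation:
After char 0 ('e'=30): chars_in_quartet=1 acc=0x1E bytes_emitted=0
After char 1 ('/'=63): chars_in_quartet=2 acc=0x7BF bytes_emitted=0
After char 2 ('/'=63): chars_in_quartet=3 acc=0x1EFFF bytes_emitted=0
After char 3 ('Y'=24): chars_in_quartet=4 acc=0x7BFFD8 -> emit 7B FF D8, reset; bytes_emitted=3
After char 4 ('G'=6): chars_in_quartet=1 acc=0x6 bytes_emitted=3
After char 5 ('+'=62): chars_in_quartet=2 acc=0x1BE bytes_emitted=3
After char 6 ('l'=37): chars_in_quartet=3 acc=0x6FA5 bytes_emitted=3
After char 7 ('H'=7): chars_in_quartet=4 acc=0x1BE947 -> emit 1B E9 47, reset; bytes_emitted=6
After char 8 ('r'=43): chars_in_quartet=1 acc=0x2B bytes_emitted=6
After char 9 ('Q'=16): chars_in_quartet=2 acc=0xAD0 bytes_emitted=6
Padding '==': partial quartet acc=0xAD0 -> emit AD; bytes_emitted=7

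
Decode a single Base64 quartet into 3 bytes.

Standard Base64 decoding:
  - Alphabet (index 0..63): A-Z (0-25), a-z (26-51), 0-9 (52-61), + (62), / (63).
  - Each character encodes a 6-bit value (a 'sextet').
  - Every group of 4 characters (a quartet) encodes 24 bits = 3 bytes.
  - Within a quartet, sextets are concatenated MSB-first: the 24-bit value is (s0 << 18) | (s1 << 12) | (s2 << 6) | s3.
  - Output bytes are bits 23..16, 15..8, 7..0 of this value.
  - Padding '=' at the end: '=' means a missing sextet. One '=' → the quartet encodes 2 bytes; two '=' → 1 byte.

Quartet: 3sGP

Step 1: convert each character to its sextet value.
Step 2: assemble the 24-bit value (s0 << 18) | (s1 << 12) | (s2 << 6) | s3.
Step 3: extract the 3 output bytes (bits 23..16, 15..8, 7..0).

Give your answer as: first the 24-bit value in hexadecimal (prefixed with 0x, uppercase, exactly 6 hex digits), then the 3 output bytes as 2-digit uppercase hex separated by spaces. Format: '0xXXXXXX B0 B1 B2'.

Answer: 0xDEC18F DE C1 8F

Derivation:
Sextets: 3=55, s=44, G=6, P=15
24-bit: (55<<18) | (44<<12) | (6<<6) | 15
      = 0xDC0000 | 0x02C000 | 0x000180 | 0x00000F
      = 0xDEC18F
Bytes: (v>>16)&0xFF=DE, (v>>8)&0xFF=C1, v&0xFF=8F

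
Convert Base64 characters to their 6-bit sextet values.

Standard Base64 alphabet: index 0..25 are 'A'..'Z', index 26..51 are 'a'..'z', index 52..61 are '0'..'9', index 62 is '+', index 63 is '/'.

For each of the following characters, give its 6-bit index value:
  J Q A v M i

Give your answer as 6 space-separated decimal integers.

Answer: 9 16 0 47 12 34

Derivation:
'J': A..Z range, ord('J') − ord('A') = 9
'Q': A..Z range, ord('Q') − ord('A') = 16
'A': A..Z range, ord('A') − ord('A') = 0
'v': a..z range, 26 + ord('v') − ord('a') = 47
'M': A..Z range, ord('M') − ord('A') = 12
'i': a..z range, 26 + ord('i') − ord('a') = 34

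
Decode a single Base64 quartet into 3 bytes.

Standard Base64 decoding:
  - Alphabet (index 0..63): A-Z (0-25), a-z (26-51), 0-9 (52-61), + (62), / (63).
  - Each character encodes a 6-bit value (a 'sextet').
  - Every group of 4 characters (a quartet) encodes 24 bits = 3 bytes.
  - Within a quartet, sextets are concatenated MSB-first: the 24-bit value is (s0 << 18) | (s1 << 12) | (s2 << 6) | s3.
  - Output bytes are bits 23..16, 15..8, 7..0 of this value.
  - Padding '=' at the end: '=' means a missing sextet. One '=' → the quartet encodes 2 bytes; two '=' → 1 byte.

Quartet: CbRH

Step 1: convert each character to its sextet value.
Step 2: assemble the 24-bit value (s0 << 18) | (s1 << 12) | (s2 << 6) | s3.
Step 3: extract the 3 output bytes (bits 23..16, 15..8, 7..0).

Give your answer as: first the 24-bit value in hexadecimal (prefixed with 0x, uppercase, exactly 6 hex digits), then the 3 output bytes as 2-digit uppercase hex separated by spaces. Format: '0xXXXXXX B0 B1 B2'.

Answer: 0x09B447 09 B4 47

Derivation:
Sextets: C=2, b=27, R=17, H=7
24-bit: (2<<18) | (27<<12) | (17<<6) | 7
      = 0x080000 | 0x01B000 | 0x000440 | 0x000007
      = 0x09B447
Bytes: (v>>16)&0xFF=09, (v>>8)&0xFF=B4, v&0xFF=47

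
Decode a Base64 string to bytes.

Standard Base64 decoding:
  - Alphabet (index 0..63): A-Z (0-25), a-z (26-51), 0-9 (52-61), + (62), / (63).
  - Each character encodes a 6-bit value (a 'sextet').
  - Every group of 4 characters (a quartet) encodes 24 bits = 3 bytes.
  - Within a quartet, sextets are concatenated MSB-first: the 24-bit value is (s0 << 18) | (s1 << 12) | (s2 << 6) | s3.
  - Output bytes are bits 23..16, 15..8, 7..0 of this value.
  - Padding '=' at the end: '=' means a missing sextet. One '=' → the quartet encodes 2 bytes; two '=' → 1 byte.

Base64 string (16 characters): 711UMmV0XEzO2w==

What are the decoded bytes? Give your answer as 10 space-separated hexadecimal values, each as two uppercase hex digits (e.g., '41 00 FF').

Answer: EF 5D 54 32 65 74 5C 4C CE DB

Derivation:
After char 0 ('7'=59): chars_in_quartet=1 acc=0x3B bytes_emitted=0
After char 1 ('1'=53): chars_in_quartet=2 acc=0xEF5 bytes_emitted=0
After char 2 ('1'=53): chars_in_quartet=3 acc=0x3BD75 bytes_emitted=0
After char 3 ('U'=20): chars_in_quartet=4 acc=0xEF5D54 -> emit EF 5D 54, reset; bytes_emitted=3
After char 4 ('M'=12): chars_in_quartet=1 acc=0xC bytes_emitted=3
After char 5 ('m'=38): chars_in_quartet=2 acc=0x326 bytes_emitted=3
After char 6 ('V'=21): chars_in_quartet=3 acc=0xC995 bytes_emitted=3
After char 7 ('0'=52): chars_in_quartet=4 acc=0x326574 -> emit 32 65 74, reset; bytes_emitted=6
After char 8 ('X'=23): chars_in_quartet=1 acc=0x17 bytes_emitted=6
After char 9 ('E'=4): chars_in_quartet=2 acc=0x5C4 bytes_emitted=6
After char 10 ('z'=51): chars_in_quartet=3 acc=0x17133 bytes_emitted=6
After char 11 ('O'=14): chars_in_quartet=4 acc=0x5C4CCE -> emit 5C 4C CE, reset; bytes_emitted=9
After char 12 ('2'=54): chars_in_quartet=1 acc=0x36 bytes_emitted=9
After char 13 ('w'=48): chars_in_quartet=2 acc=0xDB0 bytes_emitted=9
Padding '==': partial quartet acc=0xDB0 -> emit DB; bytes_emitted=10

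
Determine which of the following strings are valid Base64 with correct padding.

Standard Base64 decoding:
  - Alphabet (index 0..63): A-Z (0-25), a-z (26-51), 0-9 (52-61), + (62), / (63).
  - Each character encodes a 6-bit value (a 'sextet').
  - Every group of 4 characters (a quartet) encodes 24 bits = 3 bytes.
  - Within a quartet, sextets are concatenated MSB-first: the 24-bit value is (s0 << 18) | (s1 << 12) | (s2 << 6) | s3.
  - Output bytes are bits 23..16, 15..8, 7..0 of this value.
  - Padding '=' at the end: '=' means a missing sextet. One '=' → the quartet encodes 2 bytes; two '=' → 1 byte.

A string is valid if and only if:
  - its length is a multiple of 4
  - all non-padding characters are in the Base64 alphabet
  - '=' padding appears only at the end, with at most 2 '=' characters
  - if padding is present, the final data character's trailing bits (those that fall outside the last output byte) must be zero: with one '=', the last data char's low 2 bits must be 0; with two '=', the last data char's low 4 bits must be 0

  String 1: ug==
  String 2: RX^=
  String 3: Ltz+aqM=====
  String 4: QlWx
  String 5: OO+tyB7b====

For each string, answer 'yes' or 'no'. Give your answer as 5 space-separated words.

String 1: 'ug==' → valid
String 2: 'RX^=' → invalid (bad char(s): ['^'])
String 3: 'Ltz+aqM=====' → invalid (5 pad chars (max 2))
String 4: 'QlWx' → valid
String 5: 'OO+tyB7b====' → invalid (4 pad chars (max 2))

Answer: yes no no yes no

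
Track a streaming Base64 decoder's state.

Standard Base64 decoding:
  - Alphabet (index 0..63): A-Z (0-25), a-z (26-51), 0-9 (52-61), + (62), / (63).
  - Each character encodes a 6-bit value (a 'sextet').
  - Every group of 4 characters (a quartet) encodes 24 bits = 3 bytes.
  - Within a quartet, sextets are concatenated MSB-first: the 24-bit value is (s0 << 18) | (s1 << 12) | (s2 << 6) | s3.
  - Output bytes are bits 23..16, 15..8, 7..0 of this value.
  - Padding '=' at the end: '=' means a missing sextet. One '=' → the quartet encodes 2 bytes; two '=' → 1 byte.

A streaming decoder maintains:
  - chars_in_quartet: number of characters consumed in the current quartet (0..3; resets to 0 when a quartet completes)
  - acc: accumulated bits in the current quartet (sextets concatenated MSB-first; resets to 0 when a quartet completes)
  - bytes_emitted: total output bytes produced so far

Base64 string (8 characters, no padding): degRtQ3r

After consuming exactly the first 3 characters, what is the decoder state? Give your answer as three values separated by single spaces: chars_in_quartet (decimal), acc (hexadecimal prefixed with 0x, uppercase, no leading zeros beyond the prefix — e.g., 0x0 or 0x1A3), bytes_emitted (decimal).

After char 0 ('d'=29): chars_in_quartet=1 acc=0x1D bytes_emitted=0
After char 1 ('e'=30): chars_in_quartet=2 acc=0x75E bytes_emitted=0
After char 2 ('g'=32): chars_in_quartet=3 acc=0x1D7A0 bytes_emitted=0

Answer: 3 0x1D7A0 0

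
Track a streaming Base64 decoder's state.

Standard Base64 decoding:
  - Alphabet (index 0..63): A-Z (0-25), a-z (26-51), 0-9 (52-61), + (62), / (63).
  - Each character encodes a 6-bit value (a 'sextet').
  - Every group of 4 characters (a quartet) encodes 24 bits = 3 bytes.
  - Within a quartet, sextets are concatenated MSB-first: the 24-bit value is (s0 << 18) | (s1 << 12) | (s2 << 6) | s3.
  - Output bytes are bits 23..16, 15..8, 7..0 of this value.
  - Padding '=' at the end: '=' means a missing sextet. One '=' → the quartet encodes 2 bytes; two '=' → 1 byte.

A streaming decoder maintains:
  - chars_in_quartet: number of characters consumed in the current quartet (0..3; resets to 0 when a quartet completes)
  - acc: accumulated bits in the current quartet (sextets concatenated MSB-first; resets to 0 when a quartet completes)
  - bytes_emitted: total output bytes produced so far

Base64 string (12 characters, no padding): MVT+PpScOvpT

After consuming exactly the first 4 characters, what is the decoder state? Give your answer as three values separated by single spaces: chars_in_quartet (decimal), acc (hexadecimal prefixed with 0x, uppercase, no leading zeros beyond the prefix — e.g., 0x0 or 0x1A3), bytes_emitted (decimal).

Answer: 0 0x0 3

Derivation:
After char 0 ('M'=12): chars_in_quartet=1 acc=0xC bytes_emitted=0
After char 1 ('V'=21): chars_in_quartet=2 acc=0x315 bytes_emitted=0
After char 2 ('T'=19): chars_in_quartet=3 acc=0xC553 bytes_emitted=0
After char 3 ('+'=62): chars_in_quartet=4 acc=0x3154FE -> emit 31 54 FE, reset; bytes_emitted=3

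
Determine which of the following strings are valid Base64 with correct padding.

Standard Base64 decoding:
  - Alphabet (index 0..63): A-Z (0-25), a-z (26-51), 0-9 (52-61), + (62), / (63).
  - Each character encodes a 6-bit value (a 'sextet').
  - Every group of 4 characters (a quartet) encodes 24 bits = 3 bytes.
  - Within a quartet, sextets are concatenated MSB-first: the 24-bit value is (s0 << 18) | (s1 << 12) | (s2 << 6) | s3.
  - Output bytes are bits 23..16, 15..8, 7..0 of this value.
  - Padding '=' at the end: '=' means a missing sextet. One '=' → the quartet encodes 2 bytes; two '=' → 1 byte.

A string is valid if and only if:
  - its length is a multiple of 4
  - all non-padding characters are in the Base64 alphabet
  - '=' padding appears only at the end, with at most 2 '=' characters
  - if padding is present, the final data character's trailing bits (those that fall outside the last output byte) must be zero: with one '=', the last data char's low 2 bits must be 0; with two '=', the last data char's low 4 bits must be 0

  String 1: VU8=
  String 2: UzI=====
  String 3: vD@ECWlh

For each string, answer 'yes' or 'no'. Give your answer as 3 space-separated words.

String 1: 'VU8=' → valid
String 2: 'UzI=====' → invalid (5 pad chars (max 2))
String 3: 'vD@ECWlh' → invalid (bad char(s): ['@'])

Answer: yes no no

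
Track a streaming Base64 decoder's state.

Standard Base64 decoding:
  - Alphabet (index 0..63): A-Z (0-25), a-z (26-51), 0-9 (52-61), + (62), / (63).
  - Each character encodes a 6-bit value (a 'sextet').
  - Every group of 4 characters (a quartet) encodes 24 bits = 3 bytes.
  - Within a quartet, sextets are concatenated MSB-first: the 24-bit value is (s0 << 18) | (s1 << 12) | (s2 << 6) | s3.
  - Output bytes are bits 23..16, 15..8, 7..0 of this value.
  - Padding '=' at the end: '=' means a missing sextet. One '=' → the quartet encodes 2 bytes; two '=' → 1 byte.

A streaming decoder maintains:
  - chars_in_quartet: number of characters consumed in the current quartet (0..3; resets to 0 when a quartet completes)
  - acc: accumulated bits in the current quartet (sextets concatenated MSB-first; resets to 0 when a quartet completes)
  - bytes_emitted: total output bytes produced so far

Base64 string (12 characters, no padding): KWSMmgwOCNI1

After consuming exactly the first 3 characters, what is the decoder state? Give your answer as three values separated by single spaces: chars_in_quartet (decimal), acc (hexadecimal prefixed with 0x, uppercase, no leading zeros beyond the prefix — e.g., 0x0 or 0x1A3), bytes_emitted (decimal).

After char 0 ('K'=10): chars_in_quartet=1 acc=0xA bytes_emitted=0
After char 1 ('W'=22): chars_in_quartet=2 acc=0x296 bytes_emitted=0
After char 2 ('S'=18): chars_in_quartet=3 acc=0xA592 bytes_emitted=0

Answer: 3 0xA592 0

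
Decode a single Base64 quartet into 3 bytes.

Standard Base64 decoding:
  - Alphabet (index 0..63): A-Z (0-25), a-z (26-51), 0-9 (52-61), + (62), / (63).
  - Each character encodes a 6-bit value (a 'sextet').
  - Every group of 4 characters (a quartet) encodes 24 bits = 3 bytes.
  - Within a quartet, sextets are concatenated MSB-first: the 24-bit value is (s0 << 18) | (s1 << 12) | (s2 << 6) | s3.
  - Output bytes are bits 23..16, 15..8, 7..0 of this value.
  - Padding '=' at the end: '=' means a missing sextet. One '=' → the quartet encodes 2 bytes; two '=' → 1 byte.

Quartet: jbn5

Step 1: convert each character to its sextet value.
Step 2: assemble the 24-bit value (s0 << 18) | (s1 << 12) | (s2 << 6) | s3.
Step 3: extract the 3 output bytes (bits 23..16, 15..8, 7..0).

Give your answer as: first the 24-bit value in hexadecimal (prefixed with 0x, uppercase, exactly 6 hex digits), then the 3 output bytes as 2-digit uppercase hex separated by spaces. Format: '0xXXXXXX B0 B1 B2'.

Sextets: j=35, b=27, n=39, 5=57
24-bit: (35<<18) | (27<<12) | (39<<6) | 57
      = 0x8C0000 | 0x01B000 | 0x0009C0 | 0x000039
      = 0x8DB9F9
Bytes: (v>>16)&0xFF=8D, (v>>8)&0xFF=B9, v&0xFF=F9

Answer: 0x8DB9F9 8D B9 F9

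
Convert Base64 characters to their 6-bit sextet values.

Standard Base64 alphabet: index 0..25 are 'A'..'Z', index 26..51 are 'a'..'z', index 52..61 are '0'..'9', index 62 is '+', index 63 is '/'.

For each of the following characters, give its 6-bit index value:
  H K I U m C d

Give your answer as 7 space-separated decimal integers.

Answer: 7 10 8 20 38 2 29

Derivation:
'H': A..Z range, ord('H') − ord('A') = 7
'K': A..Z range, ord('K') − ord('A') = 10
'I': A..Z range, ord('I') − ord('A') = 8
'U': A..Z range, ord('U') − ord('A') = 20
'm': a..z range, 26 + ord('m') − ord('a') = 38
'C': A..Z range, ord('C') − ord('A') = 2
'd': a..z range, 26 + ord('d') − ord('a') = 29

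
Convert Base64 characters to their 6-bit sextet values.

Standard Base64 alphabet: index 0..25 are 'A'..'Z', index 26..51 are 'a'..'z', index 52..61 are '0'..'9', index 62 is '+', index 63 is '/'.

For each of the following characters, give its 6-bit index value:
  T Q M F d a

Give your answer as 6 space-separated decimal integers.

Answer: 19 16 12 5 29 26

Derivation:
'T': A..Z range, ord('T') − ord('A') = 19
'Q': A..Z range, ord('Q') − ord('A') = 16
'M': A..Z range, ord('M') − ord('A') = 12
'F': A..Z range, ord('F') − ord('A') = 5
'd': a..z range, 26 + ord('d') − ord('a') = 29
'a': a..z range, 26 + ord('a') − ord('a') = 26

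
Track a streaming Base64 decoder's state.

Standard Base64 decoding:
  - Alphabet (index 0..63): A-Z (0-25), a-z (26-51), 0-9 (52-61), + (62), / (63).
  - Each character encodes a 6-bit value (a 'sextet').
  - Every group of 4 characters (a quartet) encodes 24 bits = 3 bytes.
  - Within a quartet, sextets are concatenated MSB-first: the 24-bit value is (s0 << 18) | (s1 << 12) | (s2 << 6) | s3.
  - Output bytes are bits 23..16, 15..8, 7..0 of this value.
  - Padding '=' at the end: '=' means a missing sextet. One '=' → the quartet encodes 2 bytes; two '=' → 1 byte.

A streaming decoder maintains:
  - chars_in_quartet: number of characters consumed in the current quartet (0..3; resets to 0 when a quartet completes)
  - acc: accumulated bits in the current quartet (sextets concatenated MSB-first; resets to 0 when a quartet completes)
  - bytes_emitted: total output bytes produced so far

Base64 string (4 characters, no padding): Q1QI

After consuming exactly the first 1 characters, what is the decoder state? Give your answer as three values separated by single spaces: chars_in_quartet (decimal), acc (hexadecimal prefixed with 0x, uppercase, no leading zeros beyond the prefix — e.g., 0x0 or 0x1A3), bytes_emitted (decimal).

After char 0 ('Q'=16): chars_in_quartet=1 acc=0x10 bytes_emitted=0

Answer: 1 0x10 0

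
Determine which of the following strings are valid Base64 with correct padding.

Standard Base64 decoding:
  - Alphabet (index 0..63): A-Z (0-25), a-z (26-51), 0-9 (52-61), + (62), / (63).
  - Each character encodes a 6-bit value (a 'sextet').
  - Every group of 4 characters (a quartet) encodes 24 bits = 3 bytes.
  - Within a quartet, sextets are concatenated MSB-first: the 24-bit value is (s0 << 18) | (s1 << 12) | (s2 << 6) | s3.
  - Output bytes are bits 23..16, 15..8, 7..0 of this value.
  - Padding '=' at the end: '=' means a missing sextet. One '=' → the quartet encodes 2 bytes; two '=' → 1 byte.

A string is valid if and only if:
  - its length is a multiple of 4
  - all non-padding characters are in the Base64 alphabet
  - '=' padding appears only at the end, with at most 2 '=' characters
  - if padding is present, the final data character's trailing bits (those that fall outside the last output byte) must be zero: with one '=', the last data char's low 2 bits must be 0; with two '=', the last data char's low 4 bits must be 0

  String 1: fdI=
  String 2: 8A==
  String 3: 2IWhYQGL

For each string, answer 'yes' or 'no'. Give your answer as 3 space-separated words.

String 1: 'fdI=' → valid
String 2: '8A==' → valid
String 3: '2IWhYQGL' → valid

Answer: yes yes yes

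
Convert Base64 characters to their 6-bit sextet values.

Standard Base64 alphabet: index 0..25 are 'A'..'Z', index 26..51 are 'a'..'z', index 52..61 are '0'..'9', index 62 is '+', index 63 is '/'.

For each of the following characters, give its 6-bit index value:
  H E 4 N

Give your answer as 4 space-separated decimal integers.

Answer: 7 4 56 13

Derivation:
'H': A..Z range, ord('H') − ord('A') = 7
'E': A..Z range, ord('E') − ord('A') = 4
'4': 0..9 range, 52 + ord('4') − ord('0') = 56
'N': A..Z range, ord('N') − ord('A') = 13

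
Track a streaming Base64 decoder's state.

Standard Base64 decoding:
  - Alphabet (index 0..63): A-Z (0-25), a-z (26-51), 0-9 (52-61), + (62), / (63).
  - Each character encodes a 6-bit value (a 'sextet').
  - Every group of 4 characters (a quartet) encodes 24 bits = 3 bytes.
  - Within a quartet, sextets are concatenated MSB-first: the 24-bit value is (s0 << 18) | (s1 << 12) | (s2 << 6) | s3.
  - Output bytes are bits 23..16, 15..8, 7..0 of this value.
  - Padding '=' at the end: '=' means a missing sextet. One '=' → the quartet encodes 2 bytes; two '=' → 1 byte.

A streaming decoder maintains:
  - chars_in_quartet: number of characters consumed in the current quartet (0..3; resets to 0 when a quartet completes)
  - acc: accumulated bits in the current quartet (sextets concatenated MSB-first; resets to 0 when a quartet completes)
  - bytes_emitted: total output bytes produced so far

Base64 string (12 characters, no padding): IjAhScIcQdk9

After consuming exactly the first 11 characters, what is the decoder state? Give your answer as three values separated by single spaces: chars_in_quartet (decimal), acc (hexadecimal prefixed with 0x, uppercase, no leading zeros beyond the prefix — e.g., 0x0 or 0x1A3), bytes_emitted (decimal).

After char 0 ('I'=8): chars_in_quartet=1 acc=0x8 bytes_emitted=0
After char 1 ('j'=35): chars_in_quartet=2 acc=0x223 bytes_emitted=0
After char 2 ('A'=0): chars_in_quartet=3 acc=0x88C0 bytes_emitted=0
After char 3 ('h'=33): chars_in_quartet=4 acc=0x223021 -> emit 22 30 21, reset; bytes_emitted=3
After char 4 ('S'=18): chars_in_quartet=1 acc=0x12 bytes_emitted=3
After char 5 ('c'=28): chars_in_quartet=2 acc=0x49C bytes_emitted=3
After char 6 ('I'=8): chars_in_quartet=3 acc=0x12708 bytes_emitted=3
After char 7 ('c'=28): chars_in_quartet=4 acc=0x49C21C -> emit 49 C2 1C, reset; bytes_emitted=6
After char 8 ('Q'=16): chars_in_quartet=1 acc=0x10 bytes_emitted=6
After char 9 ('d'=29): chars_in_quartet=2 acc=0x41D bytes_emitted=6
After char 10 ('k'=36): chars_in_quartet=3 acc=0x10764 bytes_emitted=6

Answer: 3 0x10764 6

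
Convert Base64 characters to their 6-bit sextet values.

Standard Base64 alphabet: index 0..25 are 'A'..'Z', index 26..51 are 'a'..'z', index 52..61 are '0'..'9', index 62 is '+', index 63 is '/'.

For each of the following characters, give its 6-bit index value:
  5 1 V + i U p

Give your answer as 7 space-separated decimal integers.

'5': 0..9 range, 52 + ord('5') − ord('0') = 57
'1': 0..9 range, 52 + ord('1') − ord('0') = 53
'V': A..Z range, ord('V') − ord('A') = 21
'+': index 62
'i': a..z range, 26 + ord('i') − ord('a') = 34
'U': A..Z range, ord('U') − ord('A') = 20
'p': a..z range, 26 + ord('p') − ord('a') = 41

Answer: 57 53 21 62 34 20 41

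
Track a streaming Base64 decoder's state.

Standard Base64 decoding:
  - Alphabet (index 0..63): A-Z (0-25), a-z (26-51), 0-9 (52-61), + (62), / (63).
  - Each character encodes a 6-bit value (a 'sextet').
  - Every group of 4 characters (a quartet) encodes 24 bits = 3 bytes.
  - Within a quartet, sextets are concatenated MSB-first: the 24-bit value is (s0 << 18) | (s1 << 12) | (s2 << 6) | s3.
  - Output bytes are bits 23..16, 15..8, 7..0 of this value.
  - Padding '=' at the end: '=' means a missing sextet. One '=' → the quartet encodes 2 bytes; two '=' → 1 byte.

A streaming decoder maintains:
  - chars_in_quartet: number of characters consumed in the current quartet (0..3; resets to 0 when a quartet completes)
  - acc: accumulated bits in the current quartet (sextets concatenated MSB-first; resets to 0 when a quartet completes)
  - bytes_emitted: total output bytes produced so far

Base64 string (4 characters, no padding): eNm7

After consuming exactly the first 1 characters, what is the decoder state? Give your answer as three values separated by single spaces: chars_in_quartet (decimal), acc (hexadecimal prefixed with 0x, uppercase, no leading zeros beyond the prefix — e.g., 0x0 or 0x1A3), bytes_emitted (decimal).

Answer: 1 0x1E 0

Derivation:
After char 0 ('e'=30): chars_in_quartet=1 acc=0x1E bytes_emitted=0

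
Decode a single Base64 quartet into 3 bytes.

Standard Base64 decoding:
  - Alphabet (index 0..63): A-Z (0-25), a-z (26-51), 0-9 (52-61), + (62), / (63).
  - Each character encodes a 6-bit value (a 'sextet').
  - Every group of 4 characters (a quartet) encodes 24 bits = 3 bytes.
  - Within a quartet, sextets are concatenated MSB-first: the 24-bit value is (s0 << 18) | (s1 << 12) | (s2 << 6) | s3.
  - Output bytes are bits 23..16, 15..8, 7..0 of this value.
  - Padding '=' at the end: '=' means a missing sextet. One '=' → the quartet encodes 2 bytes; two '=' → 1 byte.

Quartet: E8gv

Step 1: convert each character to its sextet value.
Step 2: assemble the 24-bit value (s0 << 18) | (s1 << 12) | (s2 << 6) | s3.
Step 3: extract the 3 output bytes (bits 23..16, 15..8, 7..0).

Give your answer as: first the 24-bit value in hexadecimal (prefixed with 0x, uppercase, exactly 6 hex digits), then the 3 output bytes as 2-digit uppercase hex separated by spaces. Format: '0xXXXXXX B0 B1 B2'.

Sextets: E=4, 8=60, g=32, v=47
24-bit: (4<<18) | (60<<12) | (32<<6) | 47
      = 0x100000 | 0x03C000 | 0x000800 | 0x00002F
      = 0x13C82F
Bytes: (v>>16)&0xFF=13, (v>>8)&0xFF=C8, v&0xFF=2F

Answer: 0x13C82F 13 C8 2F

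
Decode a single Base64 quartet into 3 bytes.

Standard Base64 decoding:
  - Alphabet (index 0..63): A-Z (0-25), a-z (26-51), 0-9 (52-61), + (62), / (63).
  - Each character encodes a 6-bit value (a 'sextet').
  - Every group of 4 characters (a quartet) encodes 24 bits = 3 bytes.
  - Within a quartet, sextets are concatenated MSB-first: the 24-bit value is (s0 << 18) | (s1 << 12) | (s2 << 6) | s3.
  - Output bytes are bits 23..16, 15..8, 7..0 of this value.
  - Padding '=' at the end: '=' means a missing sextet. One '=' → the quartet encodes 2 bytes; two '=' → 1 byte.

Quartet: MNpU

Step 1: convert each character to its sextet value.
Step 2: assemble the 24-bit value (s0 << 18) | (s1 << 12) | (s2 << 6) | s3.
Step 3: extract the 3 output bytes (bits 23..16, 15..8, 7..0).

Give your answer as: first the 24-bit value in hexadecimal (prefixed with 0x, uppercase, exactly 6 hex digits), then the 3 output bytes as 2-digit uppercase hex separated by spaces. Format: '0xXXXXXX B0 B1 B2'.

Answer: 0x30DA54 30 DA 54

Derivation:
Sextets: M=12, N=13, p=41, U=20
24-bit: (12<<18) | (13<<12) | (41<<6) | 20
      = 0x300000 | 0x00D000 | 0x000A40 | 0x000014
      = 0x30DA54
Bytes: (v>>16)&0xFF=30, (v>>8)&0xFF=DA, v&0xFF=54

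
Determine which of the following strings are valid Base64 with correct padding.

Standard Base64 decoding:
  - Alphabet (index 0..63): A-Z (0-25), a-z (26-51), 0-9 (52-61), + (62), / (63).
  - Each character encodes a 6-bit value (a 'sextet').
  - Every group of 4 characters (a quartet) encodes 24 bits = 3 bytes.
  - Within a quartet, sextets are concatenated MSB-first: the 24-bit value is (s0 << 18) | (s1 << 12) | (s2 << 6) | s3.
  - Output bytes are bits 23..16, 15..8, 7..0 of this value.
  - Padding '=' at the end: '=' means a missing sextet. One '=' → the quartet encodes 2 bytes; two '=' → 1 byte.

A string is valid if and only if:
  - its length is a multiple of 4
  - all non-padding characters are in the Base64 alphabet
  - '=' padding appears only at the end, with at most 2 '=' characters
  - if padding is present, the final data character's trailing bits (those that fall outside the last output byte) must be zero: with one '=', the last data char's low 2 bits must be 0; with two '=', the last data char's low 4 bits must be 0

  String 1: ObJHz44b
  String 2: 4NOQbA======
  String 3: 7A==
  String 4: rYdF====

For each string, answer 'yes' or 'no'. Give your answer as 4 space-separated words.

Answer: yes no yes no

Derivation:
String 1: 'ObJHz44b' → valid
String 2: '4NOQbA======' → invalid (6 pad chars (max 2))
String 3: '7A==' → valid
String 4: 'rYdF====' → invalid (4 pad chars (max 2))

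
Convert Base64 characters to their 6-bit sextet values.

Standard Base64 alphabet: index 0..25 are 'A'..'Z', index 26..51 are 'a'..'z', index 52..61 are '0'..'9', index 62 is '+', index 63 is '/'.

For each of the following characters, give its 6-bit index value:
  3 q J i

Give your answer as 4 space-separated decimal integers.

Answer: 55 42 9 34

Derivation:
'3': 0..9 range, 52 + ord('3') − ord('0') = 55
'q': a..z range, 26 + ord('q') − ord('a') = 42
'J': A..Z range, ord('J') − ord('A') = 9
'i': a..z range, 26 + ord('i') − ord('a') = 34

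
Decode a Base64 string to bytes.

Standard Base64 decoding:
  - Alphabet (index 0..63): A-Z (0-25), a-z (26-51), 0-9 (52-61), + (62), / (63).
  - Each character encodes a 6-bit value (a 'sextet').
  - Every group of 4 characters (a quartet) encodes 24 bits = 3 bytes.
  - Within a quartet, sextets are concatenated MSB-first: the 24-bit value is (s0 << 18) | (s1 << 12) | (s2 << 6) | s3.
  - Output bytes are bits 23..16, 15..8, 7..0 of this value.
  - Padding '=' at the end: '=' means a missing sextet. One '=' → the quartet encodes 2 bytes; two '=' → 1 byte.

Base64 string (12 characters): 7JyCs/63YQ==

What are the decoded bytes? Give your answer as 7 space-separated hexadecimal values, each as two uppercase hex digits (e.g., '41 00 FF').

After char 0 ('7'=59): chars_in_quartet=1 acc=0x3B bytes_emitted=0
After char 1 ('J'=9): chars_in_quartet=2 acc=0xEC9 bytes_emitted=0
After char 2 ('y'=50): chars_in_quartet=3 acc=0x3B272 bytes_emitted=0
After char 3 ('C'=2): chars_in_quartet=4 acc=0xEC9C82 -> emit EC 9C 82, reset; bytes_emitted=3
After char 4 ('s'=44): chars_in_quartet=1 acc=0x2C bytes_emitted=3
After char 5 ('/'=63): chars_in_quartet=2 acc=0xB3F bytes_emitted=3
After char 6 ('6'=58): chars_in_quartet=3 acc=0x2CFFA bytes_emitted=3
After char 7 ('3'=55): chars_in_quartet=4 acc=0xB3FEB7 -> emit B3 FE B7, reset; bytes_emitted=6
After char 8 ('Y'=24): chars_in_quartet=1 acc=0x18 bytes_emitted=6
After char 9 ('Q'=16): chars_in_quartet=2 acc=0x610 bytes_emitted=6
Padding '==': partial quartet acc=0x610 -> emit 61; bytes_emitted=7

Answer: EC 9C 82 B3 FE B7 61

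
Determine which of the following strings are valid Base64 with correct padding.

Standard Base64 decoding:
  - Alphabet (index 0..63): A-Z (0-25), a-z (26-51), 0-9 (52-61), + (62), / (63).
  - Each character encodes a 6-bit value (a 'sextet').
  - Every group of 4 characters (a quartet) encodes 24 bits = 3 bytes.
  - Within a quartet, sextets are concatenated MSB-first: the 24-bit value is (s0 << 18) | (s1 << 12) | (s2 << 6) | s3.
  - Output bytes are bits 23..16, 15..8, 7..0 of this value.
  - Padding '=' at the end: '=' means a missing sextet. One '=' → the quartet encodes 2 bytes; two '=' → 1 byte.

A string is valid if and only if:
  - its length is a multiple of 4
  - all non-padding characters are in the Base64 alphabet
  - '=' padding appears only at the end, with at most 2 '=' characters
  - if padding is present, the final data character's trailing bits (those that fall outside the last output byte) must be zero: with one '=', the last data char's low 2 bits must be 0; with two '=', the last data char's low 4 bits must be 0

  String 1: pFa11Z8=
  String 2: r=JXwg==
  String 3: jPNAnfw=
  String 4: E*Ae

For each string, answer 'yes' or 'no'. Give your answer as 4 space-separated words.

String 1: 'pFa11Z8=' → valid
String 2: 'r=JXwg==' → invalid (bad char(s): ['=']; '=' in middle)
String 3: 'jPNAnfw=' → valid
String 4: 'E*Ae' → invalid (bad char(s): ['*'])

Answer: yes no yes no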